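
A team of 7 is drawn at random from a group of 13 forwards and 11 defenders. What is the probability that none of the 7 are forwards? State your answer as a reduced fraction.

5/5244

There are C(24,7) = 346104 possible selections.
Selections with no forwards (all defenders): C(11,7) = 330.
Probability = 330/346104 = 5/5244.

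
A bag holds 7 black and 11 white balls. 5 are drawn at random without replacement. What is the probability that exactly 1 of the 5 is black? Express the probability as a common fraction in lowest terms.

Total number of selections: C(18,5) = 8568.
Selections with exactly 1 black: choose 1 of the 7 black and 4 of the 11 white, C(7,1)·C(11,4) = 7·330 = 2310.
Probability = 2310/8568 = 55/204.

55/204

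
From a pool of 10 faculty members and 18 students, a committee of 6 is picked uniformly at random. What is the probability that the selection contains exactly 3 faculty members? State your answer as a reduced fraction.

544/2093

The sample space is all 6-subsets of the 28: C(28,6) = 376740.
Selections with exactly 3 faculty members: choose 3 of the 10 faculty members and 3 of the 18 students, C(10,3)·C(18,3) = 120·816 = 97920.
Probability = 97920/376740 = 544/2093.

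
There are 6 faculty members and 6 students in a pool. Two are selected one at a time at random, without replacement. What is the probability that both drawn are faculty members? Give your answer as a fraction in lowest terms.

5/22

Multiply the conditional probabilities at each draw: 6/12 · 5/11 = 30/132 = 5/22.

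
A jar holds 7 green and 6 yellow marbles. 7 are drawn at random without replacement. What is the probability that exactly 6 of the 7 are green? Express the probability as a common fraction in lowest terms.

There are C(13,7) = 1716 ways to choose 7 from 13.
Selections with exactly 6 green: choose 6 of the 7 green and 1 of the 6 yellow, C(7,6)·C(6,1) = 7·6 = 42.
Probability = 42/1716 = 7/286.

7/286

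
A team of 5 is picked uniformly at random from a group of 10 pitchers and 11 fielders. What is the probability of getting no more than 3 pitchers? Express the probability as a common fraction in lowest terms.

There are C(21,5) = 20349 ways to choose the 5.
Count the complement (more than 3 pitchers): C(10,4)·C(11,1) + C(10,5)·C(11,0) = 2310 + 252 = 2562.
Probability = 1 − 2562/20349 = 17787/20349 = 847/969.

847/969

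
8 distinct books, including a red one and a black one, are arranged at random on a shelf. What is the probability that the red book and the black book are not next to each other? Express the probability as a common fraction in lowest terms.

There are 8! = 40320 arrangements.
Arrangements with the red book and the black book adjacent: 2·7! = 10080.
So not adjacent: 40320 − 10080 = 30240, probability 30240/40320 = 3/4.

3/4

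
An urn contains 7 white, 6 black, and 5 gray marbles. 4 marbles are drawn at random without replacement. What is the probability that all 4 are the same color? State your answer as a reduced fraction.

11/612

There are C(18,4) = 3060 ways to draw 4 marbles.
All same color: C(7,4) + C(6,4) + C(5,4) = 35 + 15 + 5 = 55.
Probability = 55/3060 = 11/612.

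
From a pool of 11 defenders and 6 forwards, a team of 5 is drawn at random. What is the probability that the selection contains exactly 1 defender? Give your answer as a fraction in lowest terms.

Total number of selections: C(17,5) = 6188.
Selections with exactly 1 defender: choose 1 of the 11 defenders and 4 of the 6 forwards, C(11,1)·C(6,4) = 11·15 = 165.
Probability = 165/6188.

165/6188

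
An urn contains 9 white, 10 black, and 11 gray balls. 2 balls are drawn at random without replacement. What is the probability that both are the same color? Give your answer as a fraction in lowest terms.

136/435

There are C(30,2) = 435 ways to draw 2 balls.
All same color: C(9,2) + C(10,2) + C(11,2) = 36 + 45 + 55 = 136.
Probability = 136/435.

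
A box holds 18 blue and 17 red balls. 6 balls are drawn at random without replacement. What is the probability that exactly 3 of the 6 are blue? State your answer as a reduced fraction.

816/2387

There are C(35,6) = 1623160 ways to choose 6 from 35.
Selections with exactly 3 blue: choose 3 of the 18 blue and 3 of the 17 red, C(18,3)·C(17,3) = 816·680 = 554880.
Probability = 554880/1623160 = 816/2387.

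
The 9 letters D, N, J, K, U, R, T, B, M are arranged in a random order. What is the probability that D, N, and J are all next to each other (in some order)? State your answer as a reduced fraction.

1/12

There are 9! = 362880 arrangements.
Treat the three as one block: 7! placements × 3! orders within the block = 5040·6 = 30240.
Probability = 30240/362880 = 1/12.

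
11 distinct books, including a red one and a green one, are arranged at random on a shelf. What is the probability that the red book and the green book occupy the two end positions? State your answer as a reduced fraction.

There are 11! = 39916800 arrangements.
Place the red book and the green book at the ends in 2 ways, arrange the remaining 9 in 9! = 362880 ways: 2·362880 = 725760.
Probability = 725760/39916800 = 1/55.

1/55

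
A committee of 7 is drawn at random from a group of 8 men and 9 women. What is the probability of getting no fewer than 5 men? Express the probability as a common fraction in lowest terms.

569/4862

There are C(17,7) = 19448 ways to choose the 7.
Favorable selections (no fewer than 5 men): C(8,5)·C(9,2) + C(8,6)·C(9,1) + C(8,7)·C(9,0) = 2016 + 252 + 8 = 2276.
Probability = 2276/19448 = 569/4862.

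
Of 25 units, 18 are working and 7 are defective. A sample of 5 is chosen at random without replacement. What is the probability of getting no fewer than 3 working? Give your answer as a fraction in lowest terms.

Total selections: C(25,5) = 53130.
Favorable selections (no fewer than 3 working): C(18,3)·C(7,2) + C(18,4)·C(7,1) + C(18,5)·C(7,0) = 17136 + 21420 + 8568 = 47124.
Probability = 47124/53130 = 102/115.

102/115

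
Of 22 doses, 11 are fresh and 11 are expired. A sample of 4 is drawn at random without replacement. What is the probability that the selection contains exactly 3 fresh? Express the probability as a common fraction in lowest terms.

33/133

Total number of selections: C(22,4) = 7315.
Selections with exactly 3 fresh: choose 3 of the 11 fresh and 1 of the 11 expired, C(11,3)·C(11,1) = 165·11 = 1815.
Probability = 1815/7315 = 33/133.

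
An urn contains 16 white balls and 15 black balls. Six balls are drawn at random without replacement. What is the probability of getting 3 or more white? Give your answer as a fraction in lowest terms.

5708/8091

Total selections: C(31,6) = 736281.
Count the complement (fewer than 3 white): C(16,0)·C(15,6) + C(16,1)·C(15,5) + C(16,2)·C(15,4) = 5005 + 48048 + 163800 = 216853.
Probability = 1 − 216853/736281 = 519428/736281 = 5708/8091.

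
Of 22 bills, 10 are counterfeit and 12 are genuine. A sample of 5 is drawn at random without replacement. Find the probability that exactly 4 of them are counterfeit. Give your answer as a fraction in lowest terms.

There are C(22,5) = 26334 ways to choose 5 from 22.
Selections with exactly 4 counterfeit: choose 4 of the 10 counterfeit and 1 of the 12 genuine, C(10,4)·C(12,1) = 210·12 = 2520.
Probability = 2520/26334 = 20/209.

20/209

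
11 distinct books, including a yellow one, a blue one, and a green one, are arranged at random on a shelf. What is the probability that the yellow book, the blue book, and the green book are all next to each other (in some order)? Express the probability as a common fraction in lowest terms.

There are 11! = 39916800 arrangements.
Treat the three as one block: 9! placements × 3! orders within the block = 362880·6 = 2177280.
Probability = 2177280/39916800 = 3/55.

3/55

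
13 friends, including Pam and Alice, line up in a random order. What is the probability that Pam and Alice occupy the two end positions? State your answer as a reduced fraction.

1/78

There are 13! = 6227020800 arrangements.
Place Pam and Alice at the ends in 2 ways, arrange the remaining 11 in 11! = 39916800 ways: 2·39916800 = 79833600.
Probability = 79833600/6227020800 = 1/78.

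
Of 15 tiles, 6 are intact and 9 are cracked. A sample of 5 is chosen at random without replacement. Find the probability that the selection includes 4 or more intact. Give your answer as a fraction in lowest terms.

47/1001

Total selections: C(15,5) = 3003.
Favorable selections (4 or more intact): C(6,4)·C(9,1) + C(6,5)·C(9,0) = 135 + 6 = 141.
Probability = 141/3003 = 47/1001.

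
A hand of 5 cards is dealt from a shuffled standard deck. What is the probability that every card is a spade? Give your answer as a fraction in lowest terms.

33/66640

There are C(52,5) = 2598960 possible 5-card hands.
Hands that are all spades: C(13,5) = 1287.
Probability = 1287/2598960 = 33/66640.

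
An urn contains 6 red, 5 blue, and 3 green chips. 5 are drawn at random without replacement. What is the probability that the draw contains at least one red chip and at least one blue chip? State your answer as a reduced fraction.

10/11

There are C(14,5) = 2002 possible draws.
By inclusion-exclusion on the complements, draws missing all red or all blue: C(8,5) + C(9,5) − C(3,5) = 56 + 126 − 0 = 182.
So draws with at least one of each: 2002 − 182 = 1820, probability 1820/2002 = 10/11.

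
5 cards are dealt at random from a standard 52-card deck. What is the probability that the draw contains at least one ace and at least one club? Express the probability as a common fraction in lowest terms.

There are C(52,5) = 2598960 possible draws.
By inclusion-exclusion on the complements, draws missing all aces or all clubs: C(48,5) + C(39,5) − C(36,5) = 1712304 + 575757 − 376992 = 1911069.
So draws with at least one of each: 2598960 − 1911069 = 687891, probability 687891/2598960 = 229297/866320.

229297/866320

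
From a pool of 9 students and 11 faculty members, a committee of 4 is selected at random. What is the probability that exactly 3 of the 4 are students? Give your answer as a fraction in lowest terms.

308/1615

There are C(20,4) = 4845 ways to choose 4 from 20.
Selections with exactly 3 students: choose 3 of the 9 students and 1 of the 11 faculty members, C(9,3)·C(11,1) = 84·11 = 924.
Probability = 924/4845 = 308/1615.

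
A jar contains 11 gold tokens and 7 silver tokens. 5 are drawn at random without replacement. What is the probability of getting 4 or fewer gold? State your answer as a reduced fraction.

193/204

There are C(18,5) = 8568 ways to choose the 5.
The complement is exactly 5 gold: C(11,5)·C(7,0) = 462.
Probability = 1 − 462/8568 = 8106/8568 = 193/204.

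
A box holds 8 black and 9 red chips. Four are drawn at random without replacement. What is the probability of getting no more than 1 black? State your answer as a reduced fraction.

57/170

Total selections: C(17,4) = 2380.
Favorable selections (no more than 1 black): C(8,0)·C(9,4) + C(8,1)·C(9,3) = 126 + 672 = 798.
Probability = 798/2380 = 57/170.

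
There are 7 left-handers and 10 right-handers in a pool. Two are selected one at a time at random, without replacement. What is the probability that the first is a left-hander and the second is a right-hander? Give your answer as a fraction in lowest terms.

Multiply the conditional probabilities at each draw: 7/17 · 10/16 = 70/272 = 35/136.

35/136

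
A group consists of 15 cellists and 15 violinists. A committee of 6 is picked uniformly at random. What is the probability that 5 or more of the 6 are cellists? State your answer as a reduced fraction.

Total selections: C(30,6) = 593775.
Favorable selections (5 or more cellists): C(15,5)·C(15,1) + C(15,6)·C(15,0) = 45045 + 5005 = 50050.
Probability = 50050/593775 = 22/261.

22/261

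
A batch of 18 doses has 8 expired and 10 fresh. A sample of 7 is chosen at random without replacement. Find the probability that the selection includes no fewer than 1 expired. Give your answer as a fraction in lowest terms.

1321/1326

Total selections: C(18,7) = 31824.
Favorable selections (no fewer than 1 expired): C(8,1)·C(10,6) + C(8,2)·C(10,5) + C(8,3)·C(10,4) + C(8,4)·C(10,3) + C(8,5)·C(10,2) + C(8,6)·C(10,1) + C(8,7)·C(10,0) = 1680 + 7056 + 11760 + 8400 + 2520 + 280 + 8 = 31704.
Probability = 31704/31824 = 1321/1326.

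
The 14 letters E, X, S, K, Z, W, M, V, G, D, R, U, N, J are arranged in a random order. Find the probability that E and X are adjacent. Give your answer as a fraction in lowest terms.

There are 14! = 87178291200 arrangements.
Treat E and X as a block: 13! arrangements of the blocks × 2 orders within the block = 2·6227020800 = 12454041600.
Probability = 12454041600/87178291200 = 1/7.

1/7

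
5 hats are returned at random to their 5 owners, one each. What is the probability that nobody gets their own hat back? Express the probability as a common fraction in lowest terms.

11/30

There are 5! = 120 assignments.
By inclusion-exclusion, assignments with no fixed points: C(5,0)·5! − C(5,1)·4! + C(5,2)·3! − C(5,3)·2! + C(5,4)·1! − C(5,5)·0! = 44.
Probability = 44/120 = 11/30.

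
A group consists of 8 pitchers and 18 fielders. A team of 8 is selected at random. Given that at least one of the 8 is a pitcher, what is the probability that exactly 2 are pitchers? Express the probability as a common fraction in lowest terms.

5712/16687

Work in counts. Selections with at least one pitcher: C(26,8) − C(18,8) = 1562275 − 43758 = 1518517.
Of those, selections where exactly 2 are pitchers: C(8,2)·C(18,6) = 28·18564 = 519792.
Conditional probability = 519792/1518517 = 5712/16687.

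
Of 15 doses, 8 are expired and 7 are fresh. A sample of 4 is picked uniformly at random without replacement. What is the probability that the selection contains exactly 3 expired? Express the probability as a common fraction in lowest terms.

56/195

Total number of selections: C(15,4) = 1365.
Selections with exactly 3 expired: choose 3 of the 8 expired and 1 of the 7 fresh, C(8,3)·C(7,1) = 56·7 = 392.
Probability = 392/1365 = 56/195.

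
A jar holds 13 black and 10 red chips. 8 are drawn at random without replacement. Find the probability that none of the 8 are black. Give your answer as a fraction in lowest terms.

There are C(23,8) = 490314 possible selections.
Selections with no black (all red): C(10,8) = 45.
Probability = 45/490314 = 15/163438.

15/163438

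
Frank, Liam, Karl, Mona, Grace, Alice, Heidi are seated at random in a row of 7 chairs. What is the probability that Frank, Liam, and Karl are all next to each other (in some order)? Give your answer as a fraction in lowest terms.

1/7

There are 7! = 5040 arrangements.
Treat the three as one block: 5! placements × 3! orders within the block = 120·6 = 720.
Probability = 720/5040 = 1/7.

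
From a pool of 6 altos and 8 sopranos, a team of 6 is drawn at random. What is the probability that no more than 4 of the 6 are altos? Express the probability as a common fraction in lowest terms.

There are C(14,6) = 3003 ways to choose the 6.
Favorable selections (no more than 4 altos): C(6,0)·C(8,6) + C(6,1)·C(8,5) + C(6,2)·C(8,4) + C(6,3)·C(8,3) + C(6,4)·C(8,2) = 28 + 336 + 1050 + 1120 + 420 = 2954.
Probability = 2954/3003 = 422/429.

422/429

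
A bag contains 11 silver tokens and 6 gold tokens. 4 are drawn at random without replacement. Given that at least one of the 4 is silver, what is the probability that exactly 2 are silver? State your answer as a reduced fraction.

15/43

Work in counts. Selections with at least one silver: C(17,4) − C(6,4) = 2380 − 15 = 2365.
Of those, selections where exactly 2 are silver: C(11,2)·C(6,2) = 55·15 = 825.
Conditional probability = 825/2365 = 15/43.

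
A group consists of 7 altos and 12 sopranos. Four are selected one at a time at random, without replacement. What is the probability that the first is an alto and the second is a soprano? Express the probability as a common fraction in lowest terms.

Multiply the conditional probabilities at each draw: 7/19 · 12/18 = 84/342 = 14/57.

14/57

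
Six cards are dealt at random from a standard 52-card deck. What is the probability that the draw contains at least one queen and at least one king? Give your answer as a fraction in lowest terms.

There are C(52,6) = 20358520 possible draws.
By inclusion-exclusion on the complements, draws missing all queens or all kings: C(48,6) + C(48,6) − C(44,6) = 12271512 + 12271512 − 7059052 = 17483972.
So draws with at least one of each: 20358520 − 17483972 = 2874548, probability 2874548/20358520 = 718637/5089630.

718637/5089630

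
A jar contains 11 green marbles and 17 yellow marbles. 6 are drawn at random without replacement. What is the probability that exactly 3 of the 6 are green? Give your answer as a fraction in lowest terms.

The sample space is all 6-subsets of the 28: C(28,6) = 376740.
Selections with exactly 3 green: choose 3 of the 11 green and 3 of the 17 yellow, C(11,3)·C(17,3) = 165·680 = 112200.
Probability = 112200/376740 = 1870/6279.

1870/6279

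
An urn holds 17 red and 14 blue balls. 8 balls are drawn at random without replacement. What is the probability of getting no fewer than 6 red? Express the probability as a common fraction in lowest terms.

1258/6975

Total selections: C(31,8) = 7888725.
Favorable selections (no fewer than 6 red): C(17,6)·C(14,2) + C(17,7)·C(14,1) + C(17,8)·C(14,0) = 1126216 + 272272 + 24310 = 1422798.
Probability = 1422798/7888725 = 1258/6975.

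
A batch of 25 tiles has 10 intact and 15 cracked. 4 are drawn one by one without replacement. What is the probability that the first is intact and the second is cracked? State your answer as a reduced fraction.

Multiply the conditional probabilities at each draw: 10/25 · 15/24 = 150/600 = 1/4.

1/4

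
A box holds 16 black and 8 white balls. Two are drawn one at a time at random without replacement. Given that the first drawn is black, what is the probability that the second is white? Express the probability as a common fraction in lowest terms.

After removing one black, 23 remain: 15 black and 8 white.
So the probability the next is white is 8/23.

8/23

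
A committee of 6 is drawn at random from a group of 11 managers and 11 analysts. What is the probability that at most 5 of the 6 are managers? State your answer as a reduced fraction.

Total selections: C(22,6) = 74613.
The complement is exactly 6 managers: C(11,6)·C(11,0) = 462.
Probability = 1 − 462/74613 = 74151/74613 = 321/323.

321/323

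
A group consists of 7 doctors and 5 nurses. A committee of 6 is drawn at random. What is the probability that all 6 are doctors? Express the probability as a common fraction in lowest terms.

There are C(12,6) = 924 possible selections.
Selections with all doctors: C(7,6) = 7.
Probability = 7/924 = 1/132.

1/132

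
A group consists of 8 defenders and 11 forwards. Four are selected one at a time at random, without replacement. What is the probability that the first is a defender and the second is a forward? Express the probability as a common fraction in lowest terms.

Multiply the conditional probabilities at each draw: 8/19 · 11/18 = 88/342 = 44/171.

44/171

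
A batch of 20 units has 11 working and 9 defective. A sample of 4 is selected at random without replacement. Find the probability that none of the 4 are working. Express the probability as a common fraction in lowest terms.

There are C(20,4) = 4845 possible selections.
Selections with no working (all defective): C(9,4) = 126.
Probability = 126/4845 = 42/1615.

42/1615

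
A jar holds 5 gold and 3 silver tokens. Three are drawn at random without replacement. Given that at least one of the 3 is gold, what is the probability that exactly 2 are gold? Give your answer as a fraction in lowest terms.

6/11

Work in counts. Selections with at least one gold: C(8,3) − C(3,3) = 56 − 1 = 55.
Of those, selections where exactly 2 are gold: C(5,2)·C(3,1) = 10·3 = 30.
Conditional probability = 30/55 = 6/11.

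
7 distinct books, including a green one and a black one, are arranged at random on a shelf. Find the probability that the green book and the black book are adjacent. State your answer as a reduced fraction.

2/7

There are 7! = 5040 arrangements.
Treat the green book and the black book as a block: 6! arrangements of the blocks × 2 orders within the block = 2·720 = 1440.
Probability = 1440/5040 = 2/7.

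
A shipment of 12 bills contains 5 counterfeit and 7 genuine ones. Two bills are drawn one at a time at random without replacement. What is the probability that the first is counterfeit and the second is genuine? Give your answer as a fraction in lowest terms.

Multiply the conditional probabilities at each draw: 5/12 · 7/11 = 35/132.

35/132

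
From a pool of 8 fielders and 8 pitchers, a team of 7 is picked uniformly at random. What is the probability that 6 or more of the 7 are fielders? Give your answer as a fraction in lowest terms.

29/1430

There are C(16,7) = 11440 ways to choose the 7.
Favorable selections (6 or more fielders): C(8,6)·C(8,1) + C(8,7)·C(8,0) = 224 + 8 = 232.
Probability = 232/11440 = 29/1430.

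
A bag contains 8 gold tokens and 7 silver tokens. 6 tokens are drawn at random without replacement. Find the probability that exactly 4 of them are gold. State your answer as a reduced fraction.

42/143

Total number of selections: C(15,6) = 5005.
Selections with exactly 4 gold: choose 4 of the 8 gold and 2 of the 7 silver, C(8,4)·C(7,2) = 70·21 = 1470.
Probability = 1470/5005 = 42/143.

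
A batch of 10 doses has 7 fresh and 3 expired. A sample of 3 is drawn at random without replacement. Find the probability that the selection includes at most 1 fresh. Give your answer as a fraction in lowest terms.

Total selections: C(10,3) = 120.
Favorable selections (at most 1 fresh): C(7,0)·C(3,3) + C(7,1)·C(3,2) = 1 + 21 = 22.
Probability = 22/120 = 11/60.

11/60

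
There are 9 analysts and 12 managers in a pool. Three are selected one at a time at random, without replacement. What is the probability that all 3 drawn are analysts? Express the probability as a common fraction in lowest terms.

6/95

Multiply the conditional probabilities at each draw: 9/21 · 8/20 · 7/19 = 504/7980 = 6/95.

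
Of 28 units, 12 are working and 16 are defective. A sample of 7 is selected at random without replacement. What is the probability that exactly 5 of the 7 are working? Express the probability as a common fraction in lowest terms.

Total number of selections: C(28,7) = 1184040.
Selections with exactly 5 working: choose 5 of the 12 working and 2 of the 16 defective, C(12,5)·C(16,2) = 792·120 = 95040.
Probability = 95040/1184040 = 24/299.

24/299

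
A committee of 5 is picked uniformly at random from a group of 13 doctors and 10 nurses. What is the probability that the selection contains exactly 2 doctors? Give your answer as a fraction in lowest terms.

9360/33649

Total number of selections: C(23,5) = 33649.
Selections with exactly 2 doctors: choose 2 of the 13 doctors and 3 of the 10 nurses, C(13,2)·C(10,3) = 78·120 = 9360.
Probability = 9360/33649.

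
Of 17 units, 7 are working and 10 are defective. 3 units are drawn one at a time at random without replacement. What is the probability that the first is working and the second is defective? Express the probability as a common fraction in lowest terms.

Multiply the conditional probabilities at each draw: 7/17 · 10/16 = 70/272 = 35/136.

35/136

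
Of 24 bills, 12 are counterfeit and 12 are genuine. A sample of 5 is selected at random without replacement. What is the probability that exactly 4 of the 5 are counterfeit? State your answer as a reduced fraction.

Total number of selections: C(24,5) = 42504.
Selections with exactly 4 counterfeit: choose 4 of the 12 counterfeit and 1 of the 12 genuine, C(12,4)·C(12,1) = 495·12 = 5940.
Probability = 5940/42504 = 45/322.

45/322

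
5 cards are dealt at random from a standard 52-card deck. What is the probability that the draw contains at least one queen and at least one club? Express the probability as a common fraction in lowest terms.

229297/866320

There are C(52,5) = 2598960 possible draws.
By inclusion-exclusion on the complements, draws missing all queens or all clubs: C(48,5) + C(39,5) − C(36,5) = 1712304 + 575757 − 376992 = 1911069.
So draws with at least one of each: 2598960 − 1911069 = 687891, probability 687891/2598960 = 229297/866320.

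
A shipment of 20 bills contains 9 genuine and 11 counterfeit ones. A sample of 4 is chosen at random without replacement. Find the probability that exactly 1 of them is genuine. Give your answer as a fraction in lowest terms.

99/323

There are C(20,4) = 4845 ways to choose 4 from 20.
Selections with exactly 1 genuine: choose 1 of the 9 genuine and 3 of the 11 counterfeit, C(9,1)·C(11,3) = 9·165 = 1485.
Probability = 1485/4845 = 99/323.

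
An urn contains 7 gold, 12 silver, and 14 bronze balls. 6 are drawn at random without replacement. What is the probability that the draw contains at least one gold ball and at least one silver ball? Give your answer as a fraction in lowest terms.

118011/158224

There are C(33,6) = 1107568 possible draws.
By inclusion-exclusion on the complements, draws missing all gold or all silver: C(26,6) + C(21,6) − C(14,6) = 230230 + 54264 − 3003 = 281491.
So draws with at least one of each: 1107568 − 281491 = 826077, probability 826077/1107568 = 118011/158224.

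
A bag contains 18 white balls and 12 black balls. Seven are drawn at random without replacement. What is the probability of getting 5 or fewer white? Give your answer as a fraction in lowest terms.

1903/2175

Total selections: C(30,7) = 2035800.
Favorable selections (5 or fewer white): C(18,0)·C(12,7) + C(18,1)·C(12,6) + C(18,2)·C(12,5) + C(18,3)·C(12,4) + C(18,4)·C(12,3) + C(18,5)·C(12,2) = 792 + 16632 + 121176 + 403920 + 673200 + 565488 = 1781208.
Probability = 1781208/2035800 = 1903/2175.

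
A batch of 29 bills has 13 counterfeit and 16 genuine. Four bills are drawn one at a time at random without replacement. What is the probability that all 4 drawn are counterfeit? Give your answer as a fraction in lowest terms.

55/1827

Multiply the conditional probabilities at each draw: 13/29 · 12/28 · 11/27 · 10/26 = 17160/570024 = 55/1827.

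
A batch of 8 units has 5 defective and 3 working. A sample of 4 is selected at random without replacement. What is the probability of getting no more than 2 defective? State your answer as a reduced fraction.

Total selections: C(8,4) = 70.
Favorable selections (no more than 2 defective): C(5,1)·C(3,3) + C(5,2)·C(3,2) = 5 + 30 = 35.
Probability = 35/70 = 1/2.

1/2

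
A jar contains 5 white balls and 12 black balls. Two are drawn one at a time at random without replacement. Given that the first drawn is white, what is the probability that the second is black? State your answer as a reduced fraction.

After removing one white, 16 remain: 4 white and 12 black.
So the probability the next is black is 12/16 = 3/4.

3/4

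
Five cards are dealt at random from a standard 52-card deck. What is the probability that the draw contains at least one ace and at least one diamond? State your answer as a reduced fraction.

There are C(52,5) = 2598960 possible draws.
By inclusion-exclusion on the complements, draws missing all aces or all diamonds: C(48,5) + C(39,5) − C(36,5) = 1712304 + 575757 − 376992 = 1911069.
So draws with at least one of each: 2598960 − 1911069 = 687891, probability 687891/2598960 = 229297/866320.

229297/866320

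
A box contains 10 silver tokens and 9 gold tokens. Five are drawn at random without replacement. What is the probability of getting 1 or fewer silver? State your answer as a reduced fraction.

Total selections: C(19,5) = 11628.
Favorable selections (1 or fewer silver): C(10,0)·C(9,5) + C(10,1)·C(9,4) = 126 + 1260 = 1386.
Probability = 1386/11628 = 77/646.

77/646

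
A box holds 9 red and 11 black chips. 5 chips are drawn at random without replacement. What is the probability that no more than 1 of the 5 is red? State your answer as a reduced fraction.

143/646

There are C(20,5) = 15504 ways to choose the 5.
Favorable selections (no more than 1 red): C(9,0)·C(11,5) + C(9,1)·C(11,4) = 462 + 2970 = 3432.
Probability = 3432/15504 = 143/646.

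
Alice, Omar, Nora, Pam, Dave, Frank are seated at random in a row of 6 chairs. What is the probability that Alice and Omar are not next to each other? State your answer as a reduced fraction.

2/3

There are 6! = 720 arrangements.
Arrangements with Alice and Omar adjacent: 2·5! = 240.
So not adjacent: 720 − 240 = 480, probability 480/720 = 2/3.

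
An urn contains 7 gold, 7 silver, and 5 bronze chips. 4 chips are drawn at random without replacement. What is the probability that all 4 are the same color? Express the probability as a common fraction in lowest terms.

25/1292

There are C(19,4) = 3876 ways to draw 4 chips.
All same color: C(7,4) + C(7,4) + C(5,4) = 35 + 35 + 5 = 75.
Probability = 75/3876 = 25/1292.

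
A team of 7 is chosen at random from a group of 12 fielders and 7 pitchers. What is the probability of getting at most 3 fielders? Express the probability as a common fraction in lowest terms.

3057/16796

There are C(19,7) = 50388 ways to choose the 7.
Favorable selections (at most 3 fielders): C(12,0)·C(7,7) + C(12,1)·C(7,6) + C(12,2)·C(7,5) + C(12,3)·C(7,4) = 1 + 84 + 1386 + 7700 = 9171.
Probability = 9171/50388 = 3057/16796.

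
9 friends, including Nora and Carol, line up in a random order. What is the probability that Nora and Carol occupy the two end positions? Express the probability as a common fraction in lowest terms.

1/36

There are 9! = 362880 arrangements.
Place Nora and Carol at the ends in 2 ways, arrange the remaining 7 in 7! = 5040 ways: 2·5040 = 10080.
Probability = 10080/362880 = 1/36.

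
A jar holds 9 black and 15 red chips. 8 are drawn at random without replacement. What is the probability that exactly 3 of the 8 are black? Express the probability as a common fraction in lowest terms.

The sample space is all 8-subsets of the 24: C(24,8) = 735471.
Selections with exactly 3 black: choose 3 of the 9 black and 5 of the 15 red, C(9,3)·C(15,5) = 84·3003 = 252252.
Probability = 252252/735471 = 2548/7429.

2548/7429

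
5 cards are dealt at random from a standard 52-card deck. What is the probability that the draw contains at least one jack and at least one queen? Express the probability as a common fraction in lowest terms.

There are C(52,5) = 2598960 possible draws.
By inclusion-exclusion on the complements, draws missing all jacks or all queens: C(48,5) + C(48,5) − C(44,5) = 1712304 + 1712304 − 1086008 = 2338600.
So draws with at least one of each: 2598960 − 2338600 = 260360, probability 260360/2598960 = 6509/64974.

6509/64974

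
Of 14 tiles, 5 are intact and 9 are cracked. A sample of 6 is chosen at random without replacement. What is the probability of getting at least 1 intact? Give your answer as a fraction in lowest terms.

139/143

There are C(14,6) = 3003 ways to choose the 6.
The complement is all 6 are cracked: C(9,6) = 84.
Probability = 1 − 84/3003 = 2919/3003 = 139/143.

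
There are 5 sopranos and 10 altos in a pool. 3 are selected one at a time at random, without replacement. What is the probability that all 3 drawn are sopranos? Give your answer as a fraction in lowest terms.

2/91

Multiply the conditional probabilities at each draw: 5/15 · 4/14 · 3/13 = 60/2730 = 2/91.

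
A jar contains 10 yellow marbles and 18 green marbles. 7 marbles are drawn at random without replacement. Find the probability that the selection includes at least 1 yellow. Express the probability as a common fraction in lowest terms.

1231/1265

Total selections: C(28,7) = 1184040.
The complement is all 7 are green: C(18,7) = 31824.
Probability = 1 − 31824/1184040 = 1152216/1184040 = 1231/1265.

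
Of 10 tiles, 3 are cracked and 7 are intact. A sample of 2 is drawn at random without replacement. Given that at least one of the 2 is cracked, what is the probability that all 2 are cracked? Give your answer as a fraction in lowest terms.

1/8

Work in counts. Selections with at least one cracked: C(10,2) − C(7,2) = 45 − 21 = 24.
Of those, selections where all 2 are cracked: C(3,2) = 3.
Conditional probability = 3/24 = 1/8.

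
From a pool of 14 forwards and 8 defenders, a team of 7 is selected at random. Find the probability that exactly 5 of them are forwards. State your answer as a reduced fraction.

There are C(22,7) = 170544 ways to choose 7 from 22.
Selections with exactly 5 forwards: choose 5 of the 14 forwards and 2 of the 8 defenders, C(14,5)·C(8,2) = 2002·28 = 56056.
Probability = 56056/170544 = 637/1938.

637/1938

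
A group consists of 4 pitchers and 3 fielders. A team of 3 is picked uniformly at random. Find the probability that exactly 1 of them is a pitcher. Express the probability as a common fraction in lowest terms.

The sample space is all 3-subsets of the 7: C(7,3) = 35.
Selections with exactly 1 pitcher: choose 1 of the 4 pitchers and 2 of the 3 fielders, C(4,1)·C(3,2) = 4·3 = 12.
Probability = 12/35.

12/35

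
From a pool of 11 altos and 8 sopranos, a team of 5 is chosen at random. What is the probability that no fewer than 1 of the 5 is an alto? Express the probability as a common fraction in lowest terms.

Total selections: C(19,5) = 11628.
The complement is all 5 are sopranos: C(8,5) = 56.
Probability = 1 − 56/11628 = 11572/11628 = 2893/2907.

2893/2907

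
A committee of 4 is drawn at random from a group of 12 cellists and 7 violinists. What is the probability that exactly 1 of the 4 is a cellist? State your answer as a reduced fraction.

35/323

Total number of selections: C(19,4) = 3876.
Selections with exactly 1 cellist: choose 1 of the 12 cellists and 3 of the 7 violinists, C(12,1)·C(7,3) = 12·35 = 420.
Probability = 420/3876 = 35/323.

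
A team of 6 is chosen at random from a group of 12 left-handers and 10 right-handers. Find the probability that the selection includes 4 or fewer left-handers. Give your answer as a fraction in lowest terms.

1993/2261

Total selections: C(22,6) = 74613.
Count the complement (more than 4 left-handers): C(12,5)·C(10,1) + C(12,6)·C(10,0) = 7920 + 924 = 8844.
Probability = 1 − 8844/74613 = 65769/74613 = 1993/2261.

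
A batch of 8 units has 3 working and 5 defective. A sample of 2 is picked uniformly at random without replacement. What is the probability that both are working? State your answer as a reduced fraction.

There are C(8,2) = 28 possible selections.
Selections with all working: C(3,2) = 3.
Probability = 3/28.

3/28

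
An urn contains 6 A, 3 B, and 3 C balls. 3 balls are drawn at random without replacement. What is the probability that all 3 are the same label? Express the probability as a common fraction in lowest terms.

There are C(12,3) = 220 ways to draw 3 balls.
All same label: C(6,3) + C(3,3) + C(3,3) = 20 + 1 + 1 = 22.
Probability = 22/220 = 1/10.

1/10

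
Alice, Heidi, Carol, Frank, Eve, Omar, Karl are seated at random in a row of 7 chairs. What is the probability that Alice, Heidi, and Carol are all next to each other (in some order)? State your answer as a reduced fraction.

There are 7! = 5040 arrangements.
Treat the three as one block: 5! placements × 3! orders within the block = 120·6 = 720.
Probability = 720/5040 = 1/7.

1/7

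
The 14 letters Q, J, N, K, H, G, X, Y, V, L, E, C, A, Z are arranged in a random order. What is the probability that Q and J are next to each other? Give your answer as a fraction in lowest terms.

1/7

There are 14! = 87178291200 arrangements.
Treat Q and J as a block: 13! arrangements of the blocks × 2 orders within the block = 2·6227020800 = 12454041600.
Probability = 12454041600/87178291200 = 1/7.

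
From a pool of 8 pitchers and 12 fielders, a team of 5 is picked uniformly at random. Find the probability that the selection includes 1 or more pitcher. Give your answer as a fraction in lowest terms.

613/646

Total selections: C(20,5) = 15504.
The complement is all 5 are fielders: C(12,5) = 792.
Probability = 1 − 792/15504 = 14712/15504 = 613/646.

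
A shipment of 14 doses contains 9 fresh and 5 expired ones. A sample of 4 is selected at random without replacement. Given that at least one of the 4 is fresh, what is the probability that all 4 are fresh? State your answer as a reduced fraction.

Work in counts. Selections with at least one fresh: C(14,4) − C(5,4) = 1001 − 5 = 996.
Of those, selections where all 4 are fresh: C(9,4) = 126.
Conditional probability = 126/996 = 21/166.

21/166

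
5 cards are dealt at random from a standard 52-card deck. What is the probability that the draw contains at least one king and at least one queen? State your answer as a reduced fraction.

There are C(52,5) = 2598960 possible draws.
By inclusion-exclusion on the complements, draws missing all kings or all queens: C(48,5) + C(48,5) − C(44,5) = 1712304 + 1712304 − 1086008 = 2338600.
So draws with at least one of each: 2598960 − 2338600 = 260360, probability 260360/2598960 = 6509/64974.

6509/64974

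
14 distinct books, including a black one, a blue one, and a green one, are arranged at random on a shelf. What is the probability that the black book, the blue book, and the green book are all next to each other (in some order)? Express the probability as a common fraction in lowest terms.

There are 14! = 87178291200 arrangements.
Treat the three as one block: 12! placements × 3! orders within the block = 479001600·6 = 2874009600.
Probability = 2874009600/87178291200 = 3/91.

3/91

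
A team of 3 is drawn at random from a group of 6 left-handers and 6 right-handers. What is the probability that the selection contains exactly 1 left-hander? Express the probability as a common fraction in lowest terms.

9/22

Total number of selections: C(12,3) = 220.
Selections with exactly 1 left-hander: choose 1 of the 6 left-handers and 2 of the 6 right-handers, C(6,1)·C(6,2) = 6·15 = 90.
Probability = 90/220 = 9/22.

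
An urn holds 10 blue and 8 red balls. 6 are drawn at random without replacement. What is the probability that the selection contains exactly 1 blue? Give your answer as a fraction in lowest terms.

20/663

The sample space is all 6-subsets of the 18: C(18,6) = 18564.
Selections with exactly 1 blue: choose 1 of the 10 blue and 5 of the 8 red, C(10,1)·C(8,5) = 10·56 = 560.
Probability = 560/18564 = 20/663.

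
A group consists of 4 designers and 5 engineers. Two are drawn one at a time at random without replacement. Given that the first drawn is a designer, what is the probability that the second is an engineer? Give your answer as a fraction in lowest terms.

After removing one designer, 8 remain: 3 designers and 5 engineers.
So the probability the next is an engineer is 5/8.

5/8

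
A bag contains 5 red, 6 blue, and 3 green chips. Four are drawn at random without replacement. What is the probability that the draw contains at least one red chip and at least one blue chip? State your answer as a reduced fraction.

There are C(14,4) = 1001 possible draws.
By inclusion-exclusion on the complements, draws missing all red or all blue: C(9,4) + C(8,4) − C(3,4) = 126 + 70 − 0 = 196.
So draws with at least one of each: 1001 − 196 = 805, probability 805/1001 = 115/143.

115/143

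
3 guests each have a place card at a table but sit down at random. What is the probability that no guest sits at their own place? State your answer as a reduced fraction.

There are 3! = 6 seatings.
By inclusion-exclusion, seatings with no fixed points: C(3,0)·3! − C(3,1)·2! + C(3,2)·1! − C(3,3)·0! = 2.
Probability = 2/6 = 1/3.

1/3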